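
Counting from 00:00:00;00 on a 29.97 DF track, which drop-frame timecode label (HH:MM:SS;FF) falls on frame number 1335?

Ten DF minutes hold 17982 frames, so frame 1335 lies in block 0 (frames 0–17981) with 1335 frames into that block.
The block's first minute is 1800 frames and the rest 1798 each; 1335 frames reaches minute 0, so 0 × 18 + 0 × 2 = 0 labels have been skipped so far.
Adding those back, label number 1335 + 0 = 1335 at 30 labels/s is 44 s + 15 f = 0 h 0 min 44 s frame 15, i.e. 00:00:44;15.

00:00:44;15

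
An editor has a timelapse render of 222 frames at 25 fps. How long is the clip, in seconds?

8.88 seconds

Running time = 222 / (25) = 8.88 s.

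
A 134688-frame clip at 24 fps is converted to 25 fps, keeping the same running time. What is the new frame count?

140300 frames

Target frames = source frames × (target rate / source rate) = 134688 × (25)/(24) = 134688 × 25/24 = 140300.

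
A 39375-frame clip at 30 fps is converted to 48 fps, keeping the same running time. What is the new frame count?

Target frames = source frames × (target rate / source rate) = 39375 × (48)/(30) = 39375 × 8/5 = 63000.

63000 frames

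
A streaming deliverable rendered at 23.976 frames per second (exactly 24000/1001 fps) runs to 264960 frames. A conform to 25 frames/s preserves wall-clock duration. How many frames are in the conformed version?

276276 frames

Target frames = source frames × (target rate / source rate) = 264960 × (25)/(24000/1001) = 264960 × 1001/960 = 276276.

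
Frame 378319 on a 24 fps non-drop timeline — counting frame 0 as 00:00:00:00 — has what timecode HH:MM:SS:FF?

378319 ÷ 24 = 15763 full seconds, remainder 7 frames.
15763 s = 4 h 22 min 43 s.
Timecode: 04:22:43:07.

04:22:43:07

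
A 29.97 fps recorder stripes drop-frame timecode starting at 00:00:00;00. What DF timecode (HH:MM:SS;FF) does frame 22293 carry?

00:12:23;25

Ten DF minutes hold 17982 frames, so frame 22293 lies in block 1 (frames 17982–35963) with 4311 frames into that block.
The block's first minute is 1800 frames and the rest 1798 each; 4311 frames reaches minute 2, so 1 × 18 + 2 × 2 = 22 labels have been skipped so far.
Adding those back, label number 22293 + 22 = 22315 at 30 labels/s is 743 s + 25 f = 0 h 12 min 23 s frame 25, i.e. 00:12:23;25.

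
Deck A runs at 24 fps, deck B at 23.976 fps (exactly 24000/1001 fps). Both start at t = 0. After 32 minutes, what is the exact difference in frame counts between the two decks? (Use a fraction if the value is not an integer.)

46080/1001 frames

32 min = 1920 s.
A emits 24 × 1920 = 46080 frames; B emits 24000/1001 × 1920 = 46080000/1001.
Difference = 46080/1001 frames (≈ 46.0340); B is behind A.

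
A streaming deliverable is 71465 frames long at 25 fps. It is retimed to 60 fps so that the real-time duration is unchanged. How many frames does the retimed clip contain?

Target frames = source frames × (target rate / source rate) = 71465 × (60)/(25) = 71465 × 12/5 = 171516.

171516 frames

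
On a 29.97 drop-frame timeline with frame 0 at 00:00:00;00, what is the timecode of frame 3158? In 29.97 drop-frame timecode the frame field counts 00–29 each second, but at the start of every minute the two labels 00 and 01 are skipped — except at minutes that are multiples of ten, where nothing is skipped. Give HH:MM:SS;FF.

00:01:45;10

Ten DF minutes hold 17982 frames, so frame 3158 lies in block 0 (frames 0–17981) with 3158 frames into that block.
The block's first minute is 1800 frames and the rest 1798 each; 3158 frames reaches minute 1, so 0 × 18 + 1 × 2 = 2 labels have been skipped so far.
Adding those back, label number 3158 + 2 = 3160 at 30 labels/s is 105 s + 10 f = 0 h 1 min 45 s frame 10, i.e. 00:01:45;10.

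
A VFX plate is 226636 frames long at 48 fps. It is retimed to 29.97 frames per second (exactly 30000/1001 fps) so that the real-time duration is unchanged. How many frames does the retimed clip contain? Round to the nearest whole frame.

141506 frames

Frames at target rate = 226636 × (30000/1001) / (48) = 141647500/1001 ≈ 141505.994.
Nearest whole frame: 141506.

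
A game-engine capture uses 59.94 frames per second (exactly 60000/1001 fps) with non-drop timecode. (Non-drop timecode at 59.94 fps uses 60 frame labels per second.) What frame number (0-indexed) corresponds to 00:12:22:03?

frame 44523

Total seconds to the label: (0 × 3600 + 12 × 60 + 22) = 742.
Frame index = 742 × 60 + 3 = 44523.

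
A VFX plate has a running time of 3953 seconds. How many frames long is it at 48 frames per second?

189744 frames

Frames = 3953 × 48 = 189744.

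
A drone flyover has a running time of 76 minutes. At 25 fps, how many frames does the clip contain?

76 min = 4560 s.
Frames = 4560 × 25 = 114000.

114000 frames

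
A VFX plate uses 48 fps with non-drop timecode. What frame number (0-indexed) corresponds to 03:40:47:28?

Total seconds to the label: (3 × 3600 + 40 × 60 + 47) = 13247.
Frame index = 13247 × 48 + 28 = 635884.

frame 635884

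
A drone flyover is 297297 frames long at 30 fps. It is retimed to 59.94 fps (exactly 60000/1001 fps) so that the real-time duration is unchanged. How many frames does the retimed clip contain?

Target frames = source frames × (target rate / source rate) = 297297 × (60000/1001)/(30) = 297297 × 2000/1001 = 594000.

594000 frames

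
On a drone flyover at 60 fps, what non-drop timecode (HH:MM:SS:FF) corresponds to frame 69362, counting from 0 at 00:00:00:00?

00:19:16:02

69362 ÷ 60 = 1156 full seconds, remainder 2 frames.
1156 s = 0 h 19 min 16 s.
Timecode: 00:19:16:02.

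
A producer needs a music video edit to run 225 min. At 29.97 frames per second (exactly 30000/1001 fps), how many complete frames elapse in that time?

404595 frames

225 min = 13500 s.
Frames = 13500 × 30000/1001 = 405000000/1001 ≈ 404595.4046.
Complete frames: 404595.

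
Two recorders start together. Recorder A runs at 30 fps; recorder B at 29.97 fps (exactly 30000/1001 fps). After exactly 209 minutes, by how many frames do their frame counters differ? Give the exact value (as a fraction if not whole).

209 min = 12540 s.
A emits 30 × 12540 = 376200 frames; B emits 30000/1001 × 12540 = 34200000/91.
Difference = 34200/91 frames (≈ 375.8242); B is behind A.

34200/91 frames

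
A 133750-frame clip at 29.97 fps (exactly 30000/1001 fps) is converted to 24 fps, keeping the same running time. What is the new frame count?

Target frames = source frames × (target rate / source rate) = 133750 × (24)/(30000/1001) = 133750 × 1001/1250 = 107107.

107107 frames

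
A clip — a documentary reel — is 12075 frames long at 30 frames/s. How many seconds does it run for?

402.5 seconds

Running time = 12075 / (30) = 402.5 s.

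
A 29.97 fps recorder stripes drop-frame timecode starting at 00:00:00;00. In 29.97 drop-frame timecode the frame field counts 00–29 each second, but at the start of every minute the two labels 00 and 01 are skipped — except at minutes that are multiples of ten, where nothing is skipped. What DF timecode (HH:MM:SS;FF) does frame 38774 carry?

00:21:33;22

Each 10-minute DF block holds 10 × 60 × 30 − 9 × 2 = 17982 frames. 38774 ÷ 17982 → 2 full blocks, remainder 2810.
Within the partial block the first minute is 1800 frames and each further minute 1798, so 1 further minute boundary passed. Total skipped labels = 18 × 2 + 2 × 1 = 38.
Non-drop label index = 38774 + 38 = 38812; at 30 labels/s that is 00:21:33:22, i.e. DF 00:21:33;22.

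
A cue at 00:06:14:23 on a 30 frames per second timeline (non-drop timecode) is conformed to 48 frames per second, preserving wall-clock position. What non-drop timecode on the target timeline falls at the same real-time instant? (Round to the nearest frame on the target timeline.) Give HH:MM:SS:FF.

00:06:14:37

Source frame index: (0×3600 + 6×60 + 14) × 30 + 23 = 11243.
Real time: 11243 / (30) = 11243/30 s.
Target frame: (11243/30) × (48) = 89944/5 ≈ 17988.800 → 17989.
At 48 labels/s: frame 17989 → 00:06:14:37.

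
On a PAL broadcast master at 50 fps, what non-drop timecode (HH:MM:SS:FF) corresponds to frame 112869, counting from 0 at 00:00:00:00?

112869 ÷ 50 = 2257 full seconds, remainder 19 frames.
2257 s = 0 h 37 min 37 s.
Timecode: 00:37:37:19.

00:37:37:19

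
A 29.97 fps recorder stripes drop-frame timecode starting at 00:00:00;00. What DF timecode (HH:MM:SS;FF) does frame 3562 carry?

00:01:58;24

Each 10-minute DF block holds 10 × 60 × 30 − 9 × 2 = 17982 frames. 3562 ÷ 17982 → 0 full blocks, remainder 3562.
Within the partial block the first minute is 1800 frames and each further minute 1798, so 1 further minute boundary passed. Total skipped labels = 18 × 0 + 2 × 1 = 2.
Non-drop label index = 3562 + 2 = 3564; at 30 labels/s that is 00:01:58:24, i.e. DF 00:01:58;24.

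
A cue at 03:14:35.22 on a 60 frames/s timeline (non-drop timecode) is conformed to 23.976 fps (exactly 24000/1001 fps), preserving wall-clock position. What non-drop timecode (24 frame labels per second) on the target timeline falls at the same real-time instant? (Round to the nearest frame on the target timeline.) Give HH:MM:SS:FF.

03:14:23:17

Source frame index: (3×3600 + 14×60 + 35) × 60 + 22 = 700522.
Real time: 700522 / (60) = 350261/30 s.
Target frame: (350261/30) × (24000/1001) = 280208800/1001 ≈ 279928.871 → 279929.
At 24 labels/s: frame 279929 → 03:14:23:17.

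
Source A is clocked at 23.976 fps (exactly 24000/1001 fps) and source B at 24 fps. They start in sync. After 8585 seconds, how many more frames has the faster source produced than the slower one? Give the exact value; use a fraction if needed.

A emits 24000/1001 × 8585 = 206040000/1001 frames; B emits 24 × 8585 = 206040.
Difference = 206040/1001 frames (≈ 205.8342); B is ahead of A.

206040/1001 frames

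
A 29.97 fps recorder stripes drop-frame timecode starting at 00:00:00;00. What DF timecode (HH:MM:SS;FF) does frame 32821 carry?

00:18:15;05

Each 10-minute DF block holds 10 × 60 × 30 − 9 × 2 = 17982 frames. 32821 ÷ 17982 → 1 full block, remainder 14839.
Within the partial block the first minute is 1800 frames and each further minute 1798, so 8 further minute boundaries passed. Total skipped labels = 18 × 1 + 2 × 8 = 34.
Non-drop label index = 32821 + 34 = 32855; at 30 labels/s that is 00:18:15:05, i.e. DF 00:18:15;05.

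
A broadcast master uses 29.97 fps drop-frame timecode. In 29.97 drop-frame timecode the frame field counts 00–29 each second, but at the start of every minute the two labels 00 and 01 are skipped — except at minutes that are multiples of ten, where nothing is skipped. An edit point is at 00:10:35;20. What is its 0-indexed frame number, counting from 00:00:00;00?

As if non-drop at 30 labels/s: (0 × 3600 + 10 × 60 + 35) × 30 + 20 = 19070.
Minute boundaries passed: 10; those not divisible by 10: 10 − 1 = 9; dropped labels = 2 × 9 = 18.
Actual frame index = 19070 − 18 = 19052.

19052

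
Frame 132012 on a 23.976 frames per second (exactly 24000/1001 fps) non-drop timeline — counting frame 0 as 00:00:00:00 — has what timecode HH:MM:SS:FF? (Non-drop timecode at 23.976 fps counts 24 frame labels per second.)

132012 ÷ 24 = 5500 full seconds, remainder 12 frames.
5500 s = 1 h 31 min 40 s.
Timecode: 01:31:40:12.

01:31:40:12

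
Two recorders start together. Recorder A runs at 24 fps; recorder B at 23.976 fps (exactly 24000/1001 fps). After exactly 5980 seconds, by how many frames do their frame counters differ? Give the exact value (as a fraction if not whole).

11040/77 frames

A emits 24 × 5980 = 143520 frames; B emits 24000/1001 × 5980 = 11040000/77.
Difference = 11040/77 frames (≈ 143.3766); B is behind A.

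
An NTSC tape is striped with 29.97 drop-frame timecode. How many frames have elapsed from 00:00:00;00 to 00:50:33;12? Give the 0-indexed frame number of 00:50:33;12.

As if non-drop at 30 labels/s: (0 × 3600 + 50 × 60 + 33) × 30 + 12 = 91002.
Minute boundaries passed: 50; those not divisible by 10: 50 − 5 = 45; dropped labels = 2 × 45 = 90.
Actual frame index = 91002 − 90 = 90912.

90912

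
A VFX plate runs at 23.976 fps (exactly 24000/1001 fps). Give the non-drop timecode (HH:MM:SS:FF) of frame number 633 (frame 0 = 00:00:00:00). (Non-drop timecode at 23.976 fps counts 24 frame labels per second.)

633 ÷ 24 = 26 full seconds, remainder 9 frames.
26 s = 0 h 0 min 26 s.
Timecode: 00:00:26:09.

00:00:26:09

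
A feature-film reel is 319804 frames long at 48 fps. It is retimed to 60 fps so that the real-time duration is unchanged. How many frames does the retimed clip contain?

Target frames = source frames × (target rate / source rate) = 319804 × (60)/(48) = 319804 × 5/4 = 399755.

399755 frames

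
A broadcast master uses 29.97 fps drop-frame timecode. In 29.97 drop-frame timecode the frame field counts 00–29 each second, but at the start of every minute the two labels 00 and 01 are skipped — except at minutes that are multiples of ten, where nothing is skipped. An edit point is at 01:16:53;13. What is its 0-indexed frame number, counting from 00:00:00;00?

Complete 10-minute blocks: 7, each 17982 frames → 125874.
Remaining 6 whole minutes in the current block: 1800 + 5 × 1798 = 10790 frames.
Within the current minute: 53 × 30 + 13 − 2 = 1601 (labels ;00/;01 skipped at this minute). Total = 125874 + 10790 + 1601 = 138265.

138265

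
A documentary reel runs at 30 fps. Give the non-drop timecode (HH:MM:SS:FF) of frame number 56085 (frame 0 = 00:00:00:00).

56085 ÷ 30 = 1869 full seconds, remainder 15 frames.
1869 s = 0 h 31 min 9 s.
Timecode: 00:31:09:15.

00:31:09:15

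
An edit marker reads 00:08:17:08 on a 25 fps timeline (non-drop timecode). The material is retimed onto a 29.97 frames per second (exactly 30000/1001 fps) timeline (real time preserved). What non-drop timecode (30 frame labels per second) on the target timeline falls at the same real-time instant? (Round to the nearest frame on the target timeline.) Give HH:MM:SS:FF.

Source frame index: (0×3600 + 8×60 + 17) × 25 + 8 = 12433.
Real time: 12433 / (25) = 12433/25 s.
Target frame: (12433/25) × (30000/1001) = 14919600/1001 ≈ 14904.695 → 14905.
At 30 labels/s: frame 14905 → 00:08:16:25.

00:08:16:25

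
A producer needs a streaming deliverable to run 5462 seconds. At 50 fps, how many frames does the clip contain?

Frames = 5462 × 50 = 273100.

273100 frames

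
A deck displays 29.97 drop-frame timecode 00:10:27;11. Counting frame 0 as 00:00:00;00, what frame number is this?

18803

As if non-drop at 30 labels/s: (0 × 3600 + 10 × 60 + 27) × 30 + 11 = 18821.
Minute boundaries passed: 10; those not divisible by 10: 10 − 1 = 9; dropped labels = 2 × 9 = 18.
Actual frame index = 18821 − 18 = 18803.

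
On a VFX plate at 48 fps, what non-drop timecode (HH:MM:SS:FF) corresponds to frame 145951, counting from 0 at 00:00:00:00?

145951 ÷ 48 = 3040 full seconds, remainder 31 frames.
3040 s = 0 h 50 min 40 s.
Timecode: 00:50:40:31.

00:50:40:31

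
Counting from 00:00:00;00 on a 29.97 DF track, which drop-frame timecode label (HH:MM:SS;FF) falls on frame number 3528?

Ten DF minutes hold 17982 frames, so frame 3528 lies in block 0 (frames 0–17981) with 3528 frames into that block.
The block's first minute is 1800 frames and the rest 1798 each; 3528 frames reaches minute 1, so 0 × 18 + 1 × 2 = 2 labels have been skipped so far.
Adding those back, label number 3528 + 2 = 3530 at 30 labels/s is 117 s + 20 f = 0 h 1 min 57 s frame 20, i.e. 00:01:57;20.

00:01:57;20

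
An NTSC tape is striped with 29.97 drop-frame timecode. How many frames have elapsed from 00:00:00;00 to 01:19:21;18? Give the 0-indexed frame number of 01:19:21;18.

Complete 10-minute blocks: 7, each 17982 frames → 125874.
Remaining 9 whole minutes in the current block: 1800 + 8 × 1798 = 16184 frames.
Within the current minute: 21 × 30 + 18 − 2 = 646 (labels ;00/;01 skipped at this minute). Total = 125874 + 16184 + 646 = 142704.

142704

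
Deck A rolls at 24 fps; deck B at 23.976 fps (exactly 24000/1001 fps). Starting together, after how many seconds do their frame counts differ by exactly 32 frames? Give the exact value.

The gap grows by |24000/1001 − 24| = 24/1001 frames per second.
Time for a 32-frame gap: 32 ÷ (24/1001) = 4004/3 s.

4004/3 seconds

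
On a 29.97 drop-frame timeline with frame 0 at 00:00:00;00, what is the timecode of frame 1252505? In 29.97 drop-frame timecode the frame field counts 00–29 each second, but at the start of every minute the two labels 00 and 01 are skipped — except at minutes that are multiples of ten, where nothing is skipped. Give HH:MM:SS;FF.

11:36:31;29

Ten DF minutes hold 17982 frames, so frame 1252505 lies in block 69 (frames 1240758–1258739) with 11747 frames into that block.
The block's first minute is 1800 frames and the rest 1798 each; 11747 frames reaches minute 6, so 69 × 18 + 6 × 2 = 1254 labels have been skipped so far.
Adding those back, label number 1252505 + 1254 = 1253759 at 30 labels/s is 41791 s + 29 f = 11 h 36 min 31 s frame 29, i.e. 11:36:31;29.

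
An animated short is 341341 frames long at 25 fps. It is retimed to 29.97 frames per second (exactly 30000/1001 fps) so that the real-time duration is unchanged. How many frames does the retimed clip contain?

Target frames = source frames × (target rate / source rate) = 341341 × (30000/1001)/(25) = 341341 × 1200/1001 = 409200.

409200 frames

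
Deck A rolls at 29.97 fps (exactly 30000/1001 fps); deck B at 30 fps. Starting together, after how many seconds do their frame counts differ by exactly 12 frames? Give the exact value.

400.4 seconds

The gap grows by |30 − 30000/1001| = 30/1001 frames per second.
Time for a 12-frame gap: 12 ÷ (30/1001) = 400.4 s.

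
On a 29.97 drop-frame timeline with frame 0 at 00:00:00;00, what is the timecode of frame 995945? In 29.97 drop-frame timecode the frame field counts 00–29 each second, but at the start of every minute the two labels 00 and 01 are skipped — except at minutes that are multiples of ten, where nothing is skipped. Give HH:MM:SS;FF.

09:13:51;11

Ten DF minutes hold 17982 frames, so frame 995945 lies in block 55 (frames 989010–1006991) with 6935 frames into that block.
The block's first minute is 1800 frames and the rest 1798 each; 6935 frames reaches minute 3, so 55 × 18 + 3 × 2 = 996 labels have been skipped so far.
Adding those back, label number 995945 + 996 = 996941 at 30 labels/s is 33231 s + 11 f = 9 h 13 min 51 s frame 11, i.e. 09:13:51;11.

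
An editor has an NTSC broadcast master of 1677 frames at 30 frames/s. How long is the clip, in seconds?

55.9 seconds

Running time = 1677 / (30) = 55.9 s.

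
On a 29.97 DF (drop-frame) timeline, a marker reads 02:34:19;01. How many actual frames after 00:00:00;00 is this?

277493

Complete 10-minute blocks: 15, each 17982 frames → 269730.
Remaining 4 whole minutes in the current block: 1800 + 3 × 1798 = 7194 frames.
Within the current minute: 19 × 30 + 1 − 2 = 569 (labels ;00/;01 skipped at this minute). Total = 269730 + 7194 + 569 = 277493.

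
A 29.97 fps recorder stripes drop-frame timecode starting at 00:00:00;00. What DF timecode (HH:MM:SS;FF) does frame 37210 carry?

Ten DF minutes hold 17982 frames, so frame 37210 lies in block 2 (frames 35964–53945) with 1246 frames into that block.
The block's first minute is 1800 frames and the rest 1798 each; 1246 frames reaches minute 0, so 2 × 18 + 0 × 2 = 36 labels have been skipped so far.
Adding those back, label number 37210 + 36 = 37246 at 30 labels/s is 1241 s + 16 f = 0 h 20 min 41 s frame 16, i.e. 00:20:41;16.

00:20:41;16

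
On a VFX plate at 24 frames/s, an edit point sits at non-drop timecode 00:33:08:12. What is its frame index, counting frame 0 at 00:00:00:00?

Total seconds to the label: (0 × 3600 + 33 × 60 + 8) = 1988.
Frame index = 1988 × 24 + 12 = 47724.

frame 47724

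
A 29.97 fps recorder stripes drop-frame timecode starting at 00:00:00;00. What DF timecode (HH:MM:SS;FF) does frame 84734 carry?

Ten DF minutes hold 17982 frames, so frame 84734 lies in block 4 (frames 71928–89909) with 12806 frames into that block.
The block's first minute is 1800 frames and the rest 1798 each; 12806 frames reaches minute 7, so 4 × 18 + 7 × 2 = 86 labels have been skipped so far.
Adding those back, label number 84734 + 86 = 84820 at 30 labels/s is 2827 s + 10 f = 0 h 47 min 7 s frame 10, i.e. 00:47:07;10.

00:47:07;10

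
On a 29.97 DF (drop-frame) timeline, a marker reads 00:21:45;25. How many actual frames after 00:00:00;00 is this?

Complete 10-minute blocks: 2, each 17982 frames → 35964.
Remaining 1 whole minute in the current block: 1800 + 0 × 1798 = 1800 frames.
Within the current minute: 45 × 30 + 25 − 2 = 1373 (labels ;00/;01 skipped at this minute). Total = 35964 + 1800 + 1373 = 39137.

39137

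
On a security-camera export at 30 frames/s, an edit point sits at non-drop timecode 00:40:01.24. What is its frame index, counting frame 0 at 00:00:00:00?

72054

Total seconds to the label: (0 × 3600 + 40 × 60 + 1) = 2401.
Frame index = 2401 × 30 + 24 = 72054.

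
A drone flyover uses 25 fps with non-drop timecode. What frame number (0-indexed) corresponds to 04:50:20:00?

Total seconds to the label: (4 × 3600 + 50 × 60 + 20) = 17420.
Frame index = 17420 × 25 + 0 = 435500.

435500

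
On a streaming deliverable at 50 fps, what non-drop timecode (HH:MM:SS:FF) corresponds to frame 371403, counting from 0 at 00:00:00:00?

02:03:48:03

371403 ÷ 50 = 7428 full seconds, remainder 3 frames.
7428 s = 2 h 3 min 48 s.
Timecode: 02:03:48:03.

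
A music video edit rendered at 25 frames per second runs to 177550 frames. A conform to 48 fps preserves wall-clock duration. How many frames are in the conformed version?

Target frames = source frames × (target rate / source rate) = 177550 × (48)/(25) = 177550 × 48/25 = 340896.

340896 frames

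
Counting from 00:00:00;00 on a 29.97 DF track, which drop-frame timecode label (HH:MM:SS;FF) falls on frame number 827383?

07:40:07;01

Ten DF minutes hold 17982 frames, so frame 827383 lies in block 46 (frames 827172–845153) with 211 frames into that block.
The block's first minute is 1800 frames and the rest 1798 each; 211 frames reaches minute 0, so 46 × 18 + 0 × 2 = 828 labels have been skipped so far.
Adding those back, label number 827383 + 828 = 828211 at 30 labels/s is 27607 s + 1 f = 7 h 40 min 7 s frame 1, i.e. 07:40:07;01.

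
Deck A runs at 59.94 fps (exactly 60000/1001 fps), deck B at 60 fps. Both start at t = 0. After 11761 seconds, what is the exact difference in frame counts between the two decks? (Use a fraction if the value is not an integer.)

A emits 60000/1001 × 11761 = 705660000/1001 frames; B emits 60 × 11761 = 705660.
Difference = 705660/1001 frames (≈ 704.9550); B is ahead of A.

705660/1001 frames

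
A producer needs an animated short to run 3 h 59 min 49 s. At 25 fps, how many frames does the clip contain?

3 h 59 min 49 s = 14389 s.
Frames = 14389 × 25 = 359725.

359725 frames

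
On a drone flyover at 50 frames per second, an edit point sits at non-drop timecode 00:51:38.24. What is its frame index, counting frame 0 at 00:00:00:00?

frame 154924

Total seconds to the label: (0 × 3600 + 51 × 60 + 38) = 3098.
Frame index = 3098 × 50 + 24 = 154924.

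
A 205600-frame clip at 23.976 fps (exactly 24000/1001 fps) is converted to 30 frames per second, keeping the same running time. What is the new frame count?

Target frames = source frames × (target rate / source rate) = 205600 × (30)/(24000/1001) = 205600 × 1001/800 = 257257.

257257 frames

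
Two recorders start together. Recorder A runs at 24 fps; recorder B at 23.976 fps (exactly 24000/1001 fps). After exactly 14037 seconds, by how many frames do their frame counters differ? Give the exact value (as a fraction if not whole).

336888/1001 frames

A emits 24 × 14037 = 336888 frames; B emits 24000/1001 × 14037 = 336888000/1001.
Difference = 336888/1001 frames (≈ 336.5514); B is behind A.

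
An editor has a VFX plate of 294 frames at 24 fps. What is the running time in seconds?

Running time = 294 / (24) = 12.25 s.

12.25 seconds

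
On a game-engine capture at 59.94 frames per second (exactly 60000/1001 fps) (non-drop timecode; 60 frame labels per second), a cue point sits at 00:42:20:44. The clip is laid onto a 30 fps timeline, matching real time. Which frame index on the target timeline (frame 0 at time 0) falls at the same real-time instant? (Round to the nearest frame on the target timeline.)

frame 76298

Source frame index: (0×3600 + 42×60 + 20) × 60 + 44 = 152444.
Real time: 152444 / (60000/1001) = 38149111/15000 s.
Target frame: (38149111/15000) × (30) = 38149111/500 ≈ 76298.222 → 76298.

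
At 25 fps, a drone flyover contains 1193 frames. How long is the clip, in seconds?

47.72 seconds

Running time = 1193 / (25) = 47.72 s.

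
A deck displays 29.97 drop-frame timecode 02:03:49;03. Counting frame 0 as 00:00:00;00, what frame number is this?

222651

Complete 10-minute blocks: 12, each 17982 frames → 215784.
Remaining 3 whole minutes in the current block: 1800 + 2 × 1798 = 5396 frames.
Within the current minute: 49 × 30 + 3 − 2 = 1471 (labels ;00/;01 skipped at this minute). Total = 215784 + 5396 + 1471 = 222651.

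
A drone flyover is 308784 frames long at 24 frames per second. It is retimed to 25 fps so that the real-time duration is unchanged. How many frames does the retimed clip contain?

Target frames = source frames × (target rate / source rate) = 308784 × (25)/(24) = 308784 × 25/24 = 321650.

321650 frames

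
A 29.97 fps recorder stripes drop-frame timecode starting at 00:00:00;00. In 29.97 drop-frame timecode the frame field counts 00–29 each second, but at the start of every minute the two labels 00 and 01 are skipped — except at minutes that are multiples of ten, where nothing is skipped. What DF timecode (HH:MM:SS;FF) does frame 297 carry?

00:00:09;27

Each 10-minute DF block holds 10 × 60 × 30 − 9 × 2 = 17982 frames. 297 ÷ 17982 → 0 full blocks, remainder 297.
Within the partial block the first minute is 1800 frames and each further minute 1798, so 0 further minute boundaries passed. Total skipped labels = 18 × 0 + 2 × 0 = 0.
Non-drop label index = 297 + 0 = 297; at 30 labels/s that is 00:00:09:27, i.e. DF 00:00:09;27.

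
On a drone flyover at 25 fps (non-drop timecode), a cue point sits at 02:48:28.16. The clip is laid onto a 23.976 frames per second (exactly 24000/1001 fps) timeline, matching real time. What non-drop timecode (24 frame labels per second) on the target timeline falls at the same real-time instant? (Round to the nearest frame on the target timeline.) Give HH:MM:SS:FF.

02:48:18:13

Source frame index: (2×3600 + 48×60 + 28) × 25 + 16 = 252716.
Real time: 252716 / (25) = 252716/25 s.
Target frame: (252716/25) × (24000/1001) = 242607360/1001 ≈ 242364.995 → 242365.
At 24 labels/s: frame 242365 → 02:48:18:13.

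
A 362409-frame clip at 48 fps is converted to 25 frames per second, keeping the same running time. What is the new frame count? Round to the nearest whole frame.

188755 frames

Frames at target rate = 362409 × (25) / (48) = 3020075/16 ≈ 188754.688.
Nearest whole frame: 188755.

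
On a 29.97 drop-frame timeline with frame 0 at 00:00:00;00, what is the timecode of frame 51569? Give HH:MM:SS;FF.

00:28:40;21

Ten DF minutes hold 17982 frames, so frame 51569 lies in block 2 (frames 35964–53945) with 15605 frames into that block.
The block's first minute is 1800 frames and the rest 1798 each; 15605 frames reaches minute 8, so 2 × 18 + 8 × 2 = 52 labels have been skipped so far.
Adding those back, label number 51569 + 52 = 51621 at 30 labels/s is 1720 s + 21 f = 0 h 28 min 40 s frame 21, i.e. 00:28:40;21.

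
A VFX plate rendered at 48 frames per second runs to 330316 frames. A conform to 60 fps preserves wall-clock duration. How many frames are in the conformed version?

Target frames = source frames × (target rate / source rate) = 330316 × (60)/(48) = 330316 × 5/4 = 412895.

412895 frames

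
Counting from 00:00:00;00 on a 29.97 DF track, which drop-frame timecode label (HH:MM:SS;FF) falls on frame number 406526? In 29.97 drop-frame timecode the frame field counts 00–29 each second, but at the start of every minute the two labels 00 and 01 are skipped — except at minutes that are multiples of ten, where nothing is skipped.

Ten DF minutes hold 17982 frames, so frame 406526 lies in block 22 (frames 395604–413585) with 10922 frames into that block.
The block's first minute is 1800 frames and the rest 1798 each; 10922 frames reaches minute 6, so 22 × 18 + 6 × 2 = 408 labels have been skipped so far.
Adding those back, label number 406526 + 408 = 406934 at 30 labels/s is 13564 s + 14 f = 3 h 46 min 4 s frame 14, i.e. 03:46:04;14.

03:46:04;14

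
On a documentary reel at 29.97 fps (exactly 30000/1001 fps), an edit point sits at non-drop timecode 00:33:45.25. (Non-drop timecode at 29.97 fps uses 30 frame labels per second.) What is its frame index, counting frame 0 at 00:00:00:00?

Total seconds to the label: (0 × 3600 + 33 × 60 + 45) = 2025.
Frame index = 2025 × 30 + 25 = 60775.

frame 60775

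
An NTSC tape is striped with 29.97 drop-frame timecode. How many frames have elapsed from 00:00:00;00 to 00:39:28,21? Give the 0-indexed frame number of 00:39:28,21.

70989

As if non-drop at 30 labels/s: (0 × 3600 + 39 × 60 + 28) × 30 + 21 = 71061.
Minute boundaries passed: 39; those not divisible by 10: 39 − 3 = 36; dropped labels = 2 × 36 = 72.
Actual frame index = 71061 − 72 = 70989.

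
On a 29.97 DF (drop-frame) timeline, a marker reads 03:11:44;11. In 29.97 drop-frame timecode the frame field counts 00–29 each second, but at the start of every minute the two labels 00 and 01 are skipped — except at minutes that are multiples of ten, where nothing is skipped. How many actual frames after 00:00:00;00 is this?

Complete 10-minute blocks: 19, each 17982 frames → 341658.
Remaining 1 whole minute in the current block: 1800 + 0 × 1798 = 1800 frames.
Within the current minute: 44 × 30 + 11 − 2 = 1329 (labels ;00/;01 skipped at this minute). Total = 341658 + 1800 + 1329 = 344787.

344787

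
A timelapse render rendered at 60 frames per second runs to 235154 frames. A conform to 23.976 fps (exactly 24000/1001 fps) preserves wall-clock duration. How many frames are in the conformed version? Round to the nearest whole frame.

Frames at target rate = 235154 × (24000/1001) / (60) = 94061600/1001 ≈ 93967.632.
Nearest whole frame: 93968.

93968 frames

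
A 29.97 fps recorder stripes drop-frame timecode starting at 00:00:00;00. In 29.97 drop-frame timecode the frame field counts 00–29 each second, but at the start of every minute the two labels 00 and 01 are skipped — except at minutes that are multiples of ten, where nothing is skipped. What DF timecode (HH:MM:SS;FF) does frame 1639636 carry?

Each 10-minute DF block holds 10 × 60 × 30 − 9 × 2 = 17982 frames. 1639636 ÷ 17982 → 91 full blocks, remainder 3274.
Within the partial block the first minute is 1800 frames and each further minute 1798, so 1 further minute boundary passed. Total skipped labels = 18 × 91 + 2 × 1 = 1640.
Non-drop label index = 1639636 + 1640 = 1641276; at 30 labels/s that is 15:11:49:06, i.e. DF 15:11:49;06.

15:11:49;06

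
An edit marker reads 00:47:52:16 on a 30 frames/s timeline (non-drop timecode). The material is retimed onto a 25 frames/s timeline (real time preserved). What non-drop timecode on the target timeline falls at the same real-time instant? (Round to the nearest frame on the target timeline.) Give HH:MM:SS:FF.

Source frame index: (0×3600 + 47×60 + 52) × 30 + 16 = 86176.
Real time: 86176 / (30) = 43088/15 s.
Target frame: (43088/15) × (25) = 215440/3 ≈ 71813.333 → 71813.
At 25 labels/s: frame 71813 → 00:47:52:13.

00:47:52:13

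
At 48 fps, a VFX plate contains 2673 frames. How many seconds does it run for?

Running time = 2673 / (48) = 55.6875 s.

55.6875 seconds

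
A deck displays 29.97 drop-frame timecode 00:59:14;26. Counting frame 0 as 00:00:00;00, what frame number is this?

As if non-drop at 30 labels/s: (0 × 3600 + 59 × 60 + 14) × 30 + 26 = 106646.
Minute boundaries passed: 59; those not divisible by 10: 59 − 5 = 54; dropped labels = 2 × 54 = 108.
Actual frame index = 106646 − 108 = 106538.

106538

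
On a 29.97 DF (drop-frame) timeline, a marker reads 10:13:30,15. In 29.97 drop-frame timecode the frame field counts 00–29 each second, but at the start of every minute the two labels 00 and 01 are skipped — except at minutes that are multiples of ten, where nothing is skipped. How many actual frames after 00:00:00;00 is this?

As if non-drop at 30 labels/s: (10 × 3600 + 13 × 60 + 30) × 30 + 15 = 1104315.
Minute boundaries passed: 613; those not divisible by 10: 613 − 61 = 552; dropped labels = 2 × 552 = 1104.
Actual frame index = 1104315 − 1104 = 1103211.

1103211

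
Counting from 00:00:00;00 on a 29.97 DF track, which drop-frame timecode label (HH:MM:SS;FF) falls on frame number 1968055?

Each 10-minute DF block holds 10 × 60 × 30 − 9 × 2 = 17982 frames. 1968055 ÷ 17982 → 109 full blocks, remainder 8017.
Within the partial block the first minute is 1800 frames and each further minute 1798, so 4 further minute boundaries passed. Total skipped labels = 18 × 109 + 2 × 4 = 1970.
Non-drop label index = 1968055 + 1970 = 1970025; at 30 labels/s that is 18:14:27:15, i.e. DF 18:14:27;15.

18:14:27;15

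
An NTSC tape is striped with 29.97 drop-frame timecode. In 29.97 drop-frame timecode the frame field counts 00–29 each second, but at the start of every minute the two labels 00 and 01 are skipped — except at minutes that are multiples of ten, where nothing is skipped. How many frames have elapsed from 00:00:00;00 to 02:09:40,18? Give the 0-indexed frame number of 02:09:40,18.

233184

As if non-drop at 30 labels/s: (2 × 3600 + 9 × 60 + 40) × 30 + 18 = 233418.
Minute boundaries passed: 129; those not divisible by 10: 129 − 12 = 117; dropped labels = 2 × 117 = 234.
Actual frame index = 233418 − 234 = 233184.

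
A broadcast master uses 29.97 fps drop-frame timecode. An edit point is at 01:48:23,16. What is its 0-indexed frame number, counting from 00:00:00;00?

194910

As if non-drop at 30 labels/s: (1 × 3600 + 48 × 60 + 23) × 30 + 16 = 195106.
Minute boundaries passed: 108; those not divisible by 10: 108 − 10 = 98; dropped labels = 2 × 98 = 196.
Actual frame index = 195106 − 196 = 194910.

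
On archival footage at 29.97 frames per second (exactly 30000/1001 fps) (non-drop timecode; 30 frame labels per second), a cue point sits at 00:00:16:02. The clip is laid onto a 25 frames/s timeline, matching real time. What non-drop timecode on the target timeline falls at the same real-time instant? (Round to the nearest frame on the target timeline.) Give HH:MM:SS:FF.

00:00:16:02

Source frame index: (0×3600 + 0×60 + 16) × 30 + 2 = 482.
Real time: 482 / (30000/1001) = 241241/15000 s.
Target frame: (241241/15000) × (25) = 241241/600 ≈ 402.068 → 402.
At 25 labels/s: frame 402 → 00:00:16:02.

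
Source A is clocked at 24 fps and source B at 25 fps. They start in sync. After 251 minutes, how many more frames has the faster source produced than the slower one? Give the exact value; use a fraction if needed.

251 min = 15060 s.
A emits 24 × 15060 = 361440 frames; B emits 25 × 15060 = 376500.
Difference = 15060 frames; B is ahead of A.

15060 frames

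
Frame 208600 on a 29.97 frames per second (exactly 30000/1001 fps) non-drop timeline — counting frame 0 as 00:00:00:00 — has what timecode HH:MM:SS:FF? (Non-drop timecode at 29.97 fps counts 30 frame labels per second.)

01:55:53:10

208600 ÷ 30 = 6953 full seconds, remainder 10 frames.
6953 s = 1 h 55 min 53 s.
Timecode: 01:55:53:10.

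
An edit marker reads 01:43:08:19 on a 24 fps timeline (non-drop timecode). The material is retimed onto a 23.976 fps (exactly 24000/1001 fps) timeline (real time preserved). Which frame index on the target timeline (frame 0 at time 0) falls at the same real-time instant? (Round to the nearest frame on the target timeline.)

frame 148383

Source frame index: (1×3600 + 43×60 + 8) × 24 + 19 = 148531.
Real time: 148531 / (24) = 148531/24 s.
Target frame: (148531/24) × (24000/1001) = 148531000/1001 ≈ 148382.617 → 148383.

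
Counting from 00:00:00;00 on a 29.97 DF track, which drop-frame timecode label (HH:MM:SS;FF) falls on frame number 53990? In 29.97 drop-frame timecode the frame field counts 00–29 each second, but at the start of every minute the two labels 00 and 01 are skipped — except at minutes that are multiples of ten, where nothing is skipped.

Ten DF minutes hold 17982 frames, so frame 53990 lies in block 3 (frames 53946–71927) with 44 frames into that block.
The block's first minute is 1800 frames and the rest 1798 each; 44 frames reaches minute 0, so 3 × 18 + 0 × 2 = 54 labels have been skipped so far.
Adding those back, label number 53990 + 54 = 54044 at 30 labels/s is 1801 s + 14 f = 0 h 30 min 1 s frame 14, i.e. 00:30:01;14.

00:30:01;14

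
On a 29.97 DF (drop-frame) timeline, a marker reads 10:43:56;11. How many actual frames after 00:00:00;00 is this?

Complete 10-minute blocks: 64, each 17982 frames → 1150848.
Remaining 3 whole minutes in the current block: 1800 + 2 × 1798 = 5396 frames.
Within the current minute: 56 × 30 + 11 − 2 = 1689 (labels ;00/;01 skipped at this minute). Total = 1150848 + 5396 + 1689 = 1157933.

1157933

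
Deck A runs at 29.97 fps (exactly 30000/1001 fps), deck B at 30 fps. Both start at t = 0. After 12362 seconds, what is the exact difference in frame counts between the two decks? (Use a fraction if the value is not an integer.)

A emits 30000/1001 × 12362 = 52980000/143 frames; B emits 30 × 12362 = 370860.
Difference = 52980/143 frames (≈ 370.4895); B is ahead of A.

52980/143 frames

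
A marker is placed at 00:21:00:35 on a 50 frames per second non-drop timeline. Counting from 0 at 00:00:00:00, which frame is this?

63035

Total seconds to the label: (0 × 3600 + 21 × 60 + 0) = 1260.
Frame index = 1260 × 50 + 35 = 63035.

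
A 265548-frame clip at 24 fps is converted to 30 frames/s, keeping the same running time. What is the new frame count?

331935 frames

Target frames = source frames × (target rate / source rate) = 265548 × (30)/(24) = 265548 × 5/4 = 331935.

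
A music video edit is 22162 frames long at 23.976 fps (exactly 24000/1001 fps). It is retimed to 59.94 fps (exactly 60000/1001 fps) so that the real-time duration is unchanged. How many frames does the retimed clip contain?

55405 frames

Target frames = source frames × (target rate / source rate) = 22162 × (60000/1001)/(24000/1001) = 22162 × 5/2 = 55405.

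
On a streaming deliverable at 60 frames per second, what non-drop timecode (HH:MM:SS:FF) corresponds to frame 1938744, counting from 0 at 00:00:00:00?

08:58:32:24

1938744 ÷ 60 = 32312 full seconds, remainder 24 frames.
32312 s = 8 h 58 min 32 s.
Timecode: 08:58:32:24.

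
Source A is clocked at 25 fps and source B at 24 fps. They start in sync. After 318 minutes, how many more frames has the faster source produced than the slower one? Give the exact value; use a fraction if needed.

318 min = 19080 s.
A emits 25 × 19080 = 477000 frames; B emits 24 × 19080 = 457920.
Difference = 19080 frames; B is behind A.

19080 frames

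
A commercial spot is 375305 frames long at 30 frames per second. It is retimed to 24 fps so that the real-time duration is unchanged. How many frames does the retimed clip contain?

300244 frames

Target frames = source frames × (target rate / source rate) = 375305 × (24)/(30) = 375305 × 4/5 = 300244.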